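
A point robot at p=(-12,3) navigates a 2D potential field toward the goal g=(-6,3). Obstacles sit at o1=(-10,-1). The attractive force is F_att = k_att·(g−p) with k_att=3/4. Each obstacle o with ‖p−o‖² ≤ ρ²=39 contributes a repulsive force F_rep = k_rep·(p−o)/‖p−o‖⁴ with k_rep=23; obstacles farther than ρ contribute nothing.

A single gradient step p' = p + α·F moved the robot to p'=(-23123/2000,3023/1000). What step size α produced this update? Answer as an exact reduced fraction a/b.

α = 1/10

F_att = 3/4·(g−p) = 3/4·(6,0) = (4.5000,0.0000)
o1: d²=20 ≤ ρ²=39; F_rep = 23·(-2,4)/20² = (-0.1150,0.2300)
F = F_att + ΣF_rep = (4.3850,0.2300)
Δp = p'−p = (0.4385,0.0230); α = Δx/Fx = (877/2000) / (877/200) = 1/10
check: Δy/Fy = (23/1000) / (23/100) = 1/10 ✓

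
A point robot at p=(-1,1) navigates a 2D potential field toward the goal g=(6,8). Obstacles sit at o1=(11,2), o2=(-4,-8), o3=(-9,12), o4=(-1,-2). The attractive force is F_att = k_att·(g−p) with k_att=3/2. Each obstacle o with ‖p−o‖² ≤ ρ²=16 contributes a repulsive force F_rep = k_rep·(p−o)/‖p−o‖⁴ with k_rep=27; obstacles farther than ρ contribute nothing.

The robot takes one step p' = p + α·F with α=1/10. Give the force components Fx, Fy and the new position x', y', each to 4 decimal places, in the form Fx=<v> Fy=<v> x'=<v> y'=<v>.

Fx=10.5000 Fy=11.5000 x'=0.0500 y'=2.1500

F_att = 3/2·(g−p) = 3/2·(7,7) = (10.5000,10.5000)
o1: d²=145 > ρ²=16 → inactive
o2: d²=90 > ρ²=16 → inactive
o3: d²=185 > ρ²=16 → inactive
o4: d²=9 ≤ ρ²=16; F_rep = 27·(0,3)/9² = (0.0000,1.0000)
F = F_att + ΣF_rep = (10.5000,11.5000)
p' = p + 1/10·F = (0.0500,2.1500)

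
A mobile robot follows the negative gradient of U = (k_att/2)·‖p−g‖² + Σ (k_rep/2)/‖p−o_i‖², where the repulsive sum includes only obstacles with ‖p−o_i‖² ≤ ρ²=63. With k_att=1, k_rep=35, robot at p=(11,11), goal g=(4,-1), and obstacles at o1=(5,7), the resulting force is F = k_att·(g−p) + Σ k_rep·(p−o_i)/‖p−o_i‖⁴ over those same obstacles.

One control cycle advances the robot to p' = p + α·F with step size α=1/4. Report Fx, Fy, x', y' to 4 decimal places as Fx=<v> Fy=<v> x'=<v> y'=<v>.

Fx=-6.9223 Fy=-11.9482 x'=9.2694 y'=8.0129

F_att = 1·(g−p) = 1·(-7,-12) = (-7.0000,-12.0000)
o1: d²=52 ≤ ρ²=63; F_rep = 35·(6,4)/52² = (0.0777,0.0518)
F = F_att + ΣF_rep = (-6.9223,-11.9482)
p' = p + 1/4·F = (9.2694,8.0129)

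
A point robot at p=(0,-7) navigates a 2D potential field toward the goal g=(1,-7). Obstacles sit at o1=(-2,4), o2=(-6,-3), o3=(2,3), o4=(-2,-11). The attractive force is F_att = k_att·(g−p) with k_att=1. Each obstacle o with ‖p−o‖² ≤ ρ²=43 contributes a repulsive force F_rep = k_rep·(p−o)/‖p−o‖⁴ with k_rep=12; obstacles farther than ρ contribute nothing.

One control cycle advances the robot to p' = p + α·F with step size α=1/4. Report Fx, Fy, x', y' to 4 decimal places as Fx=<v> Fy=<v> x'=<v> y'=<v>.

Fx=1.0600 Fy=0.1200 x'=0.2650 y'=-6.9700

F_att = 1·(g−p) = 1·(1,0) = (1.0000,0.0000)
o1: d²=125 > ρ²=43 → inactive
o2: d²=52 > ρ²=43 → inactive
o3: d²=104 > ρ²=43 → inactive
o4: d²=20 ≤ ρ²=43; F_rep = 12·(2,4)/20² = (0.0600,0.1200)
F = F_att + ΣF_rep = (1.0600,0.1200)
p' = p + 1/4·F = (0.2650,-6.9700)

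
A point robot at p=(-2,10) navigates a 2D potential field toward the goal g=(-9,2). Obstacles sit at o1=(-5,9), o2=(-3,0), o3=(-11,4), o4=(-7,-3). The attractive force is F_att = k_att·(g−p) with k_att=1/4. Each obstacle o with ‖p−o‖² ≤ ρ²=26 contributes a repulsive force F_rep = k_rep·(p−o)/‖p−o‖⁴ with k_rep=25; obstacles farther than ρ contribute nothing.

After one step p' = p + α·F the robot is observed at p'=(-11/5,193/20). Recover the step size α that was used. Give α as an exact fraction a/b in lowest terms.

α = 1/5

F_att = 1/4·(g−p) = 1/4·(-7,-8) = (-1.7500,-2.0000)
o1: d²=10 ≤ ρ²=26; F_rep = 25·(3,1)/10² = (0.7500,0.2500)
o2: d²=101 > ρ²=26 → inactive
o3: d²=117 > ρ²=26 → inactive
o4: d²=194 > ρ²=26 → inactive
F = F_att + ΣF_rep = (-1.0000,-1.7500)
Δp = p'−p = (-0.2000,-0.3500); α = Δx/Fx = (-1/5) / (-1) = 1/5
check: Δy/Fy = (-7/20) / (-7/4) = 1/5 ✓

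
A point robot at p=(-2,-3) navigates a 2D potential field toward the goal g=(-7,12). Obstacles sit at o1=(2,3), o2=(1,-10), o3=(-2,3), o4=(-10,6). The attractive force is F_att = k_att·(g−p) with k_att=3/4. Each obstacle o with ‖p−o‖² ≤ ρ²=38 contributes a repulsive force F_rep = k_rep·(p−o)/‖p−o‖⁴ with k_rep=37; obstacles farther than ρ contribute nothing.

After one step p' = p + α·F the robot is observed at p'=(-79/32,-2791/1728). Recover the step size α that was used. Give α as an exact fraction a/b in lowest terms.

F_att = 3/4·(g−p) = 3/4·(-5,15) = (-3.7500,11.2500)
o1: d²=52 > ρ²=38 → inactive
o2: d²=58 > ρ²=38 → inactive
o3: d²=36 ≤ ρ²=38; F_rep = 37·(0,-6)/36² = (0.0000,-0.1713)
o4: d²=145 > ρ²=38 → inactive
F = F_att + ΣF_rep = (-3.7500,11.0787)
Δp = p'−p = (-0.4688,1.3848); α = Δx/Fx = (-15/32) / (-15/4) = 1/8
check: Δy/Fy = (2393/1728) / (2393/216) = 1/8 ✓

α = 1/8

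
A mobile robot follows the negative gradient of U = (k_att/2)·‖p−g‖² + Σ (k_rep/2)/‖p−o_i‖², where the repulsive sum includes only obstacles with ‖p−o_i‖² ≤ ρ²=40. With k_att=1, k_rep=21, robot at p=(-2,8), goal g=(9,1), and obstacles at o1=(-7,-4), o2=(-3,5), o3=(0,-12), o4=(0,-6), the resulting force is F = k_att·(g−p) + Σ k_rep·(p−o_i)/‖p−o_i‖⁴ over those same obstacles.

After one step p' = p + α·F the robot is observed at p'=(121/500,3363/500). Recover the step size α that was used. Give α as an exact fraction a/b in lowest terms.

α = 1/5

F_att = 1·(g−p) = 1·(11,-7) = (11.0000,-7.0000)
o1: d²=169 > ρ²=40 → inactive
o2: d²=10 ≤ ρ²=40; F_rep = 21·(1,3)/10² = (0.2100,0.6300)
o3: d²=404 > ρ²=40 → inactive
o4: d²=200 > ρ²=40 → inactive
F = F_att + ΣF_rep = (11.2100,-6.3700)
Δp = p'−p = (2.2420,-1.2740); α = Δx/Fx = (1121/500) / (1121/100) = 1/5
check: Δy/Fy = (-637/500) / (-637/100) = 1/5 ✓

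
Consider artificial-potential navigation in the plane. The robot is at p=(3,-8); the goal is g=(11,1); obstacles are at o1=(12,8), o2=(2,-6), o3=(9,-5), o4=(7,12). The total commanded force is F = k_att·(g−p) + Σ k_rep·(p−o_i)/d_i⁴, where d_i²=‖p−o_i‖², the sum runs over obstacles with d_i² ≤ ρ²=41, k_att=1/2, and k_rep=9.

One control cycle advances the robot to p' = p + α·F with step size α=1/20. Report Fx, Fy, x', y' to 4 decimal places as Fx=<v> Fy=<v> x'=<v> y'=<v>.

F_att = 1/2·(g−p) = 1/2·(8,9) = (4.0000,4.5000)
o1: d²=337 > ρ²=41 → inactive
o2: d²=5 ≤ ρ²=41; F_rep = 9·(1,-2)/5² = (0.3600,-0.7200)
o3: d²=45 > ρ²=41 → inactive
o4: d²=416 > ρ²=41 → inactive
F = F_att + ΣF_rep = (4.3600,3.7800)
p' = p + 1/20·F = (3.2180,-7.8110)

Fx=4.3600 Fy=3.7800 x'=3.2180 y'=-7.8110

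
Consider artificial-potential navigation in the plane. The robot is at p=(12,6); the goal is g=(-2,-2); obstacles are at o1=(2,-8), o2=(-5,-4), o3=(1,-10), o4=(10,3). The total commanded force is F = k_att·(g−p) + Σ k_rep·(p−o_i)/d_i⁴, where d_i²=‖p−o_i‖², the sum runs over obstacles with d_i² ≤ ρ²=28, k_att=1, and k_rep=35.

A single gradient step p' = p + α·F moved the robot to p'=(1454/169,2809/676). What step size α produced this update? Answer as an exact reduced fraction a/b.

α = 1/4

F_att = 1·(g−p) = 1·(-14,-8) = (-14.0000,-8.0000)
o1: d²=296 > ρ²=28 → inactive
o2: d²=389 > ρ²=28 → inactive
o3: d²=377 > ρ²=28 → inactive
o4: d²=13 ≤ ρ²=28; F_rep = 35·(2,3)/13² = (0.4142,0.6213)
F = F_att + ΣF_rep = (-13.5858,-7.3787)
Δp = p'−p = (-3.3964,-1.8447); α = Δx/Fx = (-574/169) / (-2296/169) = 1/4
check: Δy/Fy = (-1247/676) / (-1247/169) = 1/4 ✓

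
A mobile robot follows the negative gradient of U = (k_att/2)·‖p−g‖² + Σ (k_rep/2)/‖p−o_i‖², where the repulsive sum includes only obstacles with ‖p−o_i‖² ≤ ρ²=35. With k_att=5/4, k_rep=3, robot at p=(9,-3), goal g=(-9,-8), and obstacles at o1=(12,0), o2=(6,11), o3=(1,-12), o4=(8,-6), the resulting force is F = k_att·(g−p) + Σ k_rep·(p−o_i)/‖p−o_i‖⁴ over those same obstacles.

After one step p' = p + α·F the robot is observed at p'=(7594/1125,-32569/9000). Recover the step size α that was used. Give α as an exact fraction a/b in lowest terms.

F_att = 5/4·(g−p) = 5/4·(-18,-5) = (-22.5000,-6.2500)
o1: d²=18 ≤ ρ²=35; F_rep = 3·(-3,-3)/18² = (-0.0278,-0.0278)
o2: d²=205 > ρ²=35 → inactive
o3: d²=145 > ρ²=35 → inactive
o4: d²=10 ≤ ρ²=35; F_rep = 3·(1,3)/10² = (0.0300,0.0900)
F = F_att + ΣF_rep = (-22.4978,-6.1878)
Δp = p'−p = (-2.2498,-0.6188); α = Δx/Fx = (-2531/1125) / (-5062/225) = 1/10
check: Δy/Fy = (-5569/9000) / (-5569/900) = 1/10 ✓

α = 1/10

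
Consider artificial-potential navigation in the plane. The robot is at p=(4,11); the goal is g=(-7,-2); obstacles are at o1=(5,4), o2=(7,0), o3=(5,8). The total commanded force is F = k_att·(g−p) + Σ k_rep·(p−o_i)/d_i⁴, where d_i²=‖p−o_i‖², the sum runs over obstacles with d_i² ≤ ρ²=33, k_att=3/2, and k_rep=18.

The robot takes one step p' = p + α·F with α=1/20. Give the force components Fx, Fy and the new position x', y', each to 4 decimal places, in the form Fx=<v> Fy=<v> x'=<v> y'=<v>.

F_att = 3/2·(g−p) = 3/2·(-11,-13) = (-16.5000,-19.5000)
o1: d²=50 > ρ²=33 → inactive
o2: d²=130 > ρ²=33 → inactive
o3: d²=10 ≤ ρ²=33; F_rep = 18·(-1,3)/10² = (-0.1800,0.5400)
F = F_att + ΣF_rep = (-16.6800,-18.9600)
p' = p + 1/20·F = (3.1660,10.0520)

Fx=-16.6800 Fy=-18.9600 x'=3.1660 y'=10.0520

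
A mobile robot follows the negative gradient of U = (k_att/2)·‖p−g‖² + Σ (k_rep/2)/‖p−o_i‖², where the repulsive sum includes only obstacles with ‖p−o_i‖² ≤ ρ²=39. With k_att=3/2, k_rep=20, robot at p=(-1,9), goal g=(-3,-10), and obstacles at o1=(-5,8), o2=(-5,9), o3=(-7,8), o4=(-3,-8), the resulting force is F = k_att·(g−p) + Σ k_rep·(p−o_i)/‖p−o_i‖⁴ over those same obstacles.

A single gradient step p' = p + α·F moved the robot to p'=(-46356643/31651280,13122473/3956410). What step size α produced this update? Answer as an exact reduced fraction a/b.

α = 1/5

F_att = 3/2·(g−p) = 3/2·(-2,-19) = (-3.0000,-28.5000)
o1: d²=17 ≤ ρ²=39; F_rep = 20·(4,1)/17² = (0.2768,0.0692)
o2: d²=16 ≤ ρ²=39; F_rep = 20·(4,0)/16² = (0.3125,0.0000)
o3: d²=37 ≤ ρ²=39; F_rep = 20·(6,1)/37² = (0.0877,0.0146)
o4: d²=293 > ρ²=39 → inactive
F = F_att + ΣF_rep = (-2.3230,-28.4162)
Δp = p'−p = (-0.4646,-5.6832); α = Δx/Fx = (-14705363/31651280) / (-14705363/6330256) = 1/5
check: Δy/Fy = (-22485217/3956410) / (-22485217/791282) = 1/5 ✓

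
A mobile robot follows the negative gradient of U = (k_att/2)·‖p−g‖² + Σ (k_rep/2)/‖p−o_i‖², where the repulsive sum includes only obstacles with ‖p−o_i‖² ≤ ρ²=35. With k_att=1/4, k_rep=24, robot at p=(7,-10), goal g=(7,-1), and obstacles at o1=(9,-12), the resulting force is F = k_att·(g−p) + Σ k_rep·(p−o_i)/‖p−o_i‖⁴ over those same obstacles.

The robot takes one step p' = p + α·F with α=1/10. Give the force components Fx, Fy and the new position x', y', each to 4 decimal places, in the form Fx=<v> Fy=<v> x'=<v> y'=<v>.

F_att = 1/4·(g−p) = 1/4·(0,9) = (0.0000,2.2500)
o1: d²=8 ≤ ρ²=35; F_rep = 24·(-2,2)/8² = (-0.7500,0.7500)
F = F_att + ΣF_rep = (-0.7500,3.0000)
p' = p + 1/10·F = (6.9250,-9.7000)

Fx=-0.7500 Fy=3.0000 x'=6.9250 y'=-9.7000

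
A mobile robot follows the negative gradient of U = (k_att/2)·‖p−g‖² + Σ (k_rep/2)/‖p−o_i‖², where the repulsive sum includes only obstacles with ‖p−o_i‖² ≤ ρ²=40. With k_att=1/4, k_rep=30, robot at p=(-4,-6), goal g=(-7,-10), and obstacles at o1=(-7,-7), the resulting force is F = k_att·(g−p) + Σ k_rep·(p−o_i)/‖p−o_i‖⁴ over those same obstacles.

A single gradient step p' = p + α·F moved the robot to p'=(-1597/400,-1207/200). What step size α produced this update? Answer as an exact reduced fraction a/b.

α = 1/20

F_att = 1/4·(g−p) = 1/4·(-3,-4) = (-0.7500,-1.0000)
o1: d²=10 ≤ ρ²=40; F_rep = 30·(3,1)/10² = (0.9000,0.3000)
F = F_att + ΣF_rep = (0.1500,-0.7000)
Δp = p'−p = (0.0075,-0.0350); α = Δx/Fx = (3/400) / (3/20) = 1/20
check: Δy/Fy = (-7/200) / (-7/10) = 1/20 ✓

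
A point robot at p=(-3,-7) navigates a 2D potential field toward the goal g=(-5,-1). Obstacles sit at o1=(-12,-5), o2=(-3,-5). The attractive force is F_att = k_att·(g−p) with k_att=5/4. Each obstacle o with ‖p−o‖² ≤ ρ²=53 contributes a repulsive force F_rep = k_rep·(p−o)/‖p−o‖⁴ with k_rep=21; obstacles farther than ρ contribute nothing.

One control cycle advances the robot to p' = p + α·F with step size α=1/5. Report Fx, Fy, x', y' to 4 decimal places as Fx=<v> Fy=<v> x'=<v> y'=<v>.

F_att = 5/4·(g−p) = 5/4·(-2,6) = (-2.5000,7.5000)
o1: d²=85 > ρ²=53 → inactive
o2: d²=4 ≤ ρ²=53; F_rep = 21·(0,-2)/4² = (0.0000,-2.6250)
F = F_att + ΣF_rep = (-2.5000,4.8750)
p' = p + 1/5·F = (-3.5000,-6.0250)

Fx=-2.5000 Fy=4.8750 x'=-3.5000 y'=-6.0250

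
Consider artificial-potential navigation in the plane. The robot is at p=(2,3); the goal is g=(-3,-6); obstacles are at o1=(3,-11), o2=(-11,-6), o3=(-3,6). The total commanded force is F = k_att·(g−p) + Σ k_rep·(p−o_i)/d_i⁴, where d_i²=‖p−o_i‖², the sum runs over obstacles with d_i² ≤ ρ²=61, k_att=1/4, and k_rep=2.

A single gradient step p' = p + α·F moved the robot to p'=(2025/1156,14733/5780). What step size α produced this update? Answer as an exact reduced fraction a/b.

α = 1/5

F_att = 1/4·(g−p) = 1/4·(-5,-9) = (-1.2500,-2.2500)
o1: d²=197 > ρ²=61 → inactive
o2: d²=250 > ρ²=61 → inactive
o3: d²=34 ≤ ρ²=61; F_rep = 2·(5,-3)/34² = (0.0087,-0.0052)
F = F_att + ΣF_rep = (-1.2413,-2.2552)
Δp = p'−p = (-0.2483,-0.4510); α = Δx/Fx = (-287/1156) / (-1435/1156) = 1/5
check: Δy/Fy = (-2607/5780) / (-2607/1156) = 1/5 ✓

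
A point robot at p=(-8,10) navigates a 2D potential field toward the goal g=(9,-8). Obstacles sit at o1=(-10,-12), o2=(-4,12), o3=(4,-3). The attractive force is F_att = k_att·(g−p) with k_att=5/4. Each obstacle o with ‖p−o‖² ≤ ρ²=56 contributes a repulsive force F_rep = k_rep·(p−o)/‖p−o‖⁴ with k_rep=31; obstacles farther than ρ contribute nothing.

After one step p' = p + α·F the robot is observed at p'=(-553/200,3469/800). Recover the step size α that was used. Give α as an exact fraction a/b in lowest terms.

α = 1/4

F_att = 5/4·(g−p) = 5/4·(17,-18) = (21.2500,-22.5000)
o1: d²=488 > ρ²=56 → inactive
o2: d²=20 ≤ ρ²=56; F_rep = 31·(-4,-2)/20² = (-0.3100,-0.1550)
o3: d²=313 > ρ²=56 → inactive
F = F_att + ΣF_rep = (20.9400,-22.6550)
Δp = p'−p = (5.2350,-5.6638); α = Δx/Fx = (1047/200) / (1047/50) = 1/4
check: Δy/Fy = (-4531/800) / (-4531/200) = 1/4 ✓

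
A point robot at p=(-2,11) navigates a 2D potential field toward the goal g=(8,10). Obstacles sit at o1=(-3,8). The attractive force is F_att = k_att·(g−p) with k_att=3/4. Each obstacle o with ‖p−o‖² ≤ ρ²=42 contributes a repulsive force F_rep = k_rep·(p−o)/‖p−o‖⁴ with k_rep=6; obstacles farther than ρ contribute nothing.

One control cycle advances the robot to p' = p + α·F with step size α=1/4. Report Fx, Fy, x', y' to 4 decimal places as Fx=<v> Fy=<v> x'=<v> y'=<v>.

F_att = 3/4·(g−p) = 3/4·(10,-1) = (7.5000,-0.7500)
o1: d²=10 ≤ ρ²=42; F_rep = 6·(1,3)/10² = (0.0600,0.1800)
F = F_att + ΣF_rep = (7.5600,-0.5700)
p' = p + 1/4·F = (-0.1100,10.8575)

Fx=7.5600 Fy=-0.5700 x'=-0.1100 y'=10.8575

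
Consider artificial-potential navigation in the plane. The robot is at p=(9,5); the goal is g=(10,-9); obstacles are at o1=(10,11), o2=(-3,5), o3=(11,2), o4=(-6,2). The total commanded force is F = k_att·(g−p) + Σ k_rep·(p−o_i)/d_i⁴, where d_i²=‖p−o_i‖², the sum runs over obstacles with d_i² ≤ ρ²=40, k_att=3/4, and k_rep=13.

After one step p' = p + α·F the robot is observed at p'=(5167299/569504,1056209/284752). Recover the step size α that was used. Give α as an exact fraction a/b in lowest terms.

F_att = 3/4·(g−p) = 3/4·(1,-14) = (0.7500,-10.5000)
o1: d²=37 ≤ ρ²=40; F_rep = 13·(-1,-6)/37² = (-0.0095,-0.0570)
o2: d²=144 > ρ²=40 → inactive
o3: d²=13 ≤ ρ²=40; F_rep = 13·(-2,3)/13² = (-0.1538,0.2308)
o4: d²=234 > ρ²=40 → inactive
F = F_att + ΣF_rep = (0.5867,-10.3262)
Δp = p'−p = (0.0733,-1.2908); α = Δx/Fx = (41763/569504) / (41763/71188) = 1/8
check: Δy/Fy = (-367551/284752) / (-367551/35594) = 1/8 ✓

α = 1/8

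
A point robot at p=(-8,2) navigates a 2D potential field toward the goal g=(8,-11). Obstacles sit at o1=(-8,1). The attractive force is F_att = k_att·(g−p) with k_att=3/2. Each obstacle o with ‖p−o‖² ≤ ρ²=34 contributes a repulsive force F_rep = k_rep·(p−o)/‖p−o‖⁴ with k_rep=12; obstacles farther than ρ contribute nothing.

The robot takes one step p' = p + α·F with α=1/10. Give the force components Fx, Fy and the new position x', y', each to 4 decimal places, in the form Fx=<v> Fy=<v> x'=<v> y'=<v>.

Fx=24.0000 Fy=-7.5000 x'=-5.6000 y'=1.2500

F_att = 3/2·(g−p) = 3/2·(16,-13) = (24.0000,-19.5000)
o1: d²=1 ≤ ρ²=34; F_rep = 12·(0,1)/1² = (0.0000,12.0000)
F = F_att + ΣF_rep = (24.0000,-7.5000)
p' = p + 1/10·F = (-5.6000,1.2500)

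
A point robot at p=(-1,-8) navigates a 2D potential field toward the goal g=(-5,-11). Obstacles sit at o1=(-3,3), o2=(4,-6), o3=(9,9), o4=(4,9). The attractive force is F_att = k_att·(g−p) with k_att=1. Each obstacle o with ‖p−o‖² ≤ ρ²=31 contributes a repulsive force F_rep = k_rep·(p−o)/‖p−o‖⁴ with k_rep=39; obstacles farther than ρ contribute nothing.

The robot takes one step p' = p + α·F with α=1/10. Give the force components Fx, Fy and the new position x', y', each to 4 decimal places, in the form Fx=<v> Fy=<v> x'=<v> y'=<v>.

Fx=-4.2319 Fy=-3.0927 x'=-1.4232 y'=-8.3093

F_att = 1·(g−p) = 1·(-4,-3) = (-4.0000,-3.0000)
o1: d²=125 > ρ²=31 → inactive
o2: d²=29 ≤ ρ²=31; F_rep = 39·(-5,-2)/29² = (-0.2319,-0.0927)
o3: d²=389 > ρ²=31 → inactive
o4: d²=314 > ρ²=31 → inactive
F = F_att + ΣF_rep = (-4.2319,-3.0927)
p' = p + 1/10·F = (-1.4232,-8.3093)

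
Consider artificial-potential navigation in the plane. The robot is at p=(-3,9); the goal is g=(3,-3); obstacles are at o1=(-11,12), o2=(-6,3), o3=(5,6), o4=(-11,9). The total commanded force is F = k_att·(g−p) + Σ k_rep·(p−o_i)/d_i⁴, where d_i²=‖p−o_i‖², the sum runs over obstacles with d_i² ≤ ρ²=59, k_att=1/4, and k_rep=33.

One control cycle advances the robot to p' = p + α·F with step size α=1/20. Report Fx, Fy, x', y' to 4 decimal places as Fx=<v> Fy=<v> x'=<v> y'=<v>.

Fx=1.5489 Fy=-2.9022 x'=-2.9226 y'=8.8549

F_att = 1/4·(g−p) = 1/4·(6,-12) = (1.5000,-3.0000)
o1: d²=73 > ρ²=59 → inactive
o2: d²=45 ≤ ρ²=59; F_rep = 33·(3,6)/45² = (0.0489,0.0978)
o3: d²=73 > ρ²=59 → inactive
o4: d²=64 > ρ²=59 → inactive
F = F_att + ΣF_rep = (1.5489,-2.9022)
p' = p + 1/20·F = (-2.9226,8.8549)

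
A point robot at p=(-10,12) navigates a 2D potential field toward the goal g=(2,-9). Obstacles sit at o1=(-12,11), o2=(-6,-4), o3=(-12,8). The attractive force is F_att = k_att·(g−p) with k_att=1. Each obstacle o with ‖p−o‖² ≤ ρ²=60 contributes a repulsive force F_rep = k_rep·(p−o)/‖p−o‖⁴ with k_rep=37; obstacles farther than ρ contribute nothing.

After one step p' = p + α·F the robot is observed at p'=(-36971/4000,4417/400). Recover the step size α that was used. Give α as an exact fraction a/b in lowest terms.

F_att = 1·(g−p) = 1·(12,-21) = (12.0000,-21.0000)
o1: d²=5 ≤ ρ²=60; F_rep = 37·(2,1)/5² = (2.9600,1.4800)
o2: d²=272 > ρ²=60 → inactive
o3: d²=20 ≤ ρ²=60; F_rep = 37·(2,4)/20² = (0.1850,0.3700)
F = F_att + ΣF_rep = (15.1450,-19.1500)
Δp = p'−p = (0.7572,-0.9575); α = Δx/Fx = (3029/4000) / (3029/200) = 1/20
check: Δy/Fy = (-383/400) / (-383/20) = 1/20 ✓

α = 1/20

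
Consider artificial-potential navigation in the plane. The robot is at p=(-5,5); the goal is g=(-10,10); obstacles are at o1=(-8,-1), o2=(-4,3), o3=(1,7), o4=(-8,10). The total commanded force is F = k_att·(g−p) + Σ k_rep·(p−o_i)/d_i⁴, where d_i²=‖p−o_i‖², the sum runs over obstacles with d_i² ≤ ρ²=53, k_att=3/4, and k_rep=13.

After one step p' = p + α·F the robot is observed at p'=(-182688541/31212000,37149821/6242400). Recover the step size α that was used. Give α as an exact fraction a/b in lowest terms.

α = 1/5

F_att = 3/4·(g−p) = 3/4·(-5,5) = (-3.7500,3.7500)
o1: d²=45 ≤ ρ²=53; F_rep = 13·(3,6)/45² = (0.0193,0.0385)
o2: d²=5 ≤ ρ²=53; F_rep = 13·(-1,2)/5² = (-0.5200,1.0400)
o3: d²=40 ≤ ρ²=53; F_rep = 13·(-6,-2)/40² = (-0.0488,-0.0163)
o4: d²=34 ≤ ρ²=53; F_rep = 13·(3,-5)/34² = (0.0337,-0.0562)
F = F_att + ΣF_rep = (-4.2658,4.7560)
Δp = p'−p = (-0.8532,0.9512); α = Δx/Fx = (-26628541/31212000) / (-26628541/6242400) = 1/5
check: Δy/Fy = (5937821/6242400) / (5937821/1248480) = 1/5 ✓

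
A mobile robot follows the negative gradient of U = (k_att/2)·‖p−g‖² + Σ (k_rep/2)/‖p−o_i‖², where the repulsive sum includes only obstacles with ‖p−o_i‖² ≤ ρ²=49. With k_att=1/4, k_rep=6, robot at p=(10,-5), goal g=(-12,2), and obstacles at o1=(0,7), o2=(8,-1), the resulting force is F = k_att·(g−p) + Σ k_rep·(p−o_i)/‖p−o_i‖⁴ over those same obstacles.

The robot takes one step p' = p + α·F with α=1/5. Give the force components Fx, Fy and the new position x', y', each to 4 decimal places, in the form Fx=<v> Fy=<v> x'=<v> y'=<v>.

F_att = 1/4·(g−p) = 1/4·(-22,7) = (-5.5000,1.7500)
o1: d²=244 > ρ²=49 → inactive
o2: d²=20 ≤ ρ²=49; F_rep = 6·(2,-4)/20² = (0.0300,-0.0600)
F = F_att + ΣF_rep = (-5.4700,1.6900)
p' = p + 1/5·F = (8.9060,-4.6620)

Fx=-5.4700 Fy=1.6900 x'=8.9060 y'=-4.6620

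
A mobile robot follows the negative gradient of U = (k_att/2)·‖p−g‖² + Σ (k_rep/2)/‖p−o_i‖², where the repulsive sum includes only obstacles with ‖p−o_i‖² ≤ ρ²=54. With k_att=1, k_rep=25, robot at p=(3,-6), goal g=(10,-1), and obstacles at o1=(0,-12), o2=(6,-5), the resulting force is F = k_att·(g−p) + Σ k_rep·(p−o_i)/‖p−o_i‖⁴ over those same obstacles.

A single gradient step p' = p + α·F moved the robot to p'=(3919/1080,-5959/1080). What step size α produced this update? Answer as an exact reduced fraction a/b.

F_att = 1·(g−p) = 1·(7,5) = (7.0000,5.0000)
o1: d²=45 ≤ ρ²=54; F_rep = 25·(3,6)/45² = (0.0370,0.0741)
o2: d²=10 ≤ ρ²=54; F_rep = 25·(-3,-1)/10² = (-0.7500,-0.2500)
F = F_att + ΣF_rep = (6.2870,4.8241)
Δp = p'−p = (0.6287,0.4824); α = Δx/Fx = (679/1080) / (679/108) = 1/10
check: Δy/Fy = (521/1080) / (521/108) = 1/10 ✓

α = 1/10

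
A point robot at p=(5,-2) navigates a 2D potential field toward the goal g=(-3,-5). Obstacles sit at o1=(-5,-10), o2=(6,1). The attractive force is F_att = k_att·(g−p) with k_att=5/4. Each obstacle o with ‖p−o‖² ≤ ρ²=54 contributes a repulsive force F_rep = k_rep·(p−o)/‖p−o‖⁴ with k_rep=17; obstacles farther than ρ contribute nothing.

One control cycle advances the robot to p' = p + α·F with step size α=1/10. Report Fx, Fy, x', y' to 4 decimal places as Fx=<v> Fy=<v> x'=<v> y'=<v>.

Fx=-10.1700 Fy=-4.2600 x'=3.9830 y'=-2.4260

F_att = 5/4·(g−p) = 5/4·(-8,-3) = (-10.0000,-3.7500)
o1: d²=164 > ρ²=54 → inactive
o2: d²=10 ≤ ρ²=54; F_rep = 17·(-1,-3)/10² = (-0.1700,-0.5100)
F = F_att + ΣF_rep = (-10.1700,-4.2600)
p' = p + 1/10·F = (3.9830,-2.4260)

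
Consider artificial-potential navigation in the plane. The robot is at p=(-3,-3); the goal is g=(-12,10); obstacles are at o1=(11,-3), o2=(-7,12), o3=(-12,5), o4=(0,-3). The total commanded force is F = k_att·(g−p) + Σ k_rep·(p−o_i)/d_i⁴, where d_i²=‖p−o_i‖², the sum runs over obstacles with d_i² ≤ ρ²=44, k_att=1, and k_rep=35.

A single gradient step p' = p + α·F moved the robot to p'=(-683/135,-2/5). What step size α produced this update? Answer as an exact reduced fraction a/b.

F_att = 1·(g−p) = 1·(-9,13) = (-9.0000,13.0000)
o1: d²=196 > ρ²=44 → inactive
o2: d²=241 > ρ²=44 → inactive
o3: d²=145 > ρ²=44 → inactive
o4: d²=9 ≤ ρ²=44; F_rep = 35·(-3,0)/9² = (-1.2963,0.0000)
F = F_att + ΣF_rep = (-10.2963,13.0000)
Δp = p'−p = (-2.0593,2.6000); α = Δx/Fx = (-278/135) / (-278/27) = 1/5
check: Δy/Fy = (13/5) / (13) = 1/5 ✓

α = 1/5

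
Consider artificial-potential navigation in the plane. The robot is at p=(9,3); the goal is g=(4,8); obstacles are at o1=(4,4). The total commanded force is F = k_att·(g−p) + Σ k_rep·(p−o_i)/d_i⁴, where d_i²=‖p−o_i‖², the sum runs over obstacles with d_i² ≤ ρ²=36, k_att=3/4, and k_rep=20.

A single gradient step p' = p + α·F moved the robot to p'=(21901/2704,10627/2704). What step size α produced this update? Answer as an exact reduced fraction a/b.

F_att = 3/4·(g−p) = 3/4·(-5,5) = (-3.7500,3.7500)
o1: d²=26 ≤ ρ²=36; F_rep = 20·(5,-1)/26² = (0.1479,-0.0296)
F = F_att + ΣF_rep = (-3.6021,3.7204)
Δp = p'−p = (-0.9005,0.9301); α = Δx/Fx = (-2435/2704) / (-2435/676) = 1/4
check: Δy/Fy = (2515/2704) / (2515/676) = 1/4 ✓

α = 1/4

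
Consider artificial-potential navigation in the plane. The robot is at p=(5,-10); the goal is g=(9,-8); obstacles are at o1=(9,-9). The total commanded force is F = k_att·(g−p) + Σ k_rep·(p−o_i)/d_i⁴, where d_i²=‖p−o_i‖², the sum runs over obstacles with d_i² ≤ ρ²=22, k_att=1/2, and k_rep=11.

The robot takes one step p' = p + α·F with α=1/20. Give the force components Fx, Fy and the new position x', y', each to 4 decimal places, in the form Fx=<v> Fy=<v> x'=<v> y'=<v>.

Fx=1.8478 Fy=0.9619 x'=5.0924 y'=-9.9519

F_att = 1/2·(g−p) = 1/2·(4,2) = (2.0000,1.0000)
o1: d²=17 ≤ ρ²=22; F_rep = 11·(-4,-1)/17² = (-0.1522,-0.0381)
F = F_att + ΣF_rep = (1.8478,0.9619)
p' = p + 1/20·F = (5.0924,-9.9519)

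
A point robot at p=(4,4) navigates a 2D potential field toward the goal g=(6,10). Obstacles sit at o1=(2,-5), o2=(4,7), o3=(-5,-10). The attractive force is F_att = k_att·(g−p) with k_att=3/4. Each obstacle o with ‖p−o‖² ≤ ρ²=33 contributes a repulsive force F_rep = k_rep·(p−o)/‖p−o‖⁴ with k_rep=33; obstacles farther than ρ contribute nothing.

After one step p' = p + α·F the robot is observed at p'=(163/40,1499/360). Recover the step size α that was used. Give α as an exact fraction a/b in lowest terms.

α = 1/20

F_att = 3/4·(g−p) = 3/4·(2,6) = (1.5000,4.5000)
o1: d²=85 > ρ²=33 → inactive
o2: d²=9 ≤ ρ²=33; F_rep = 33·(0,-3)/9² = (0.0000,-1.2222)
o3: d²=277 > ρ²=33 → inactive
F = F_att + ΣF_rep = (1.5000,3.2778)
Δp = p'−p = (0.0750,0.1639); α = Δx/Fx = (3/40) / (3/2) = 1/20
check: Δy/Fy = (59/360) / (59/18) = 1/20 ✓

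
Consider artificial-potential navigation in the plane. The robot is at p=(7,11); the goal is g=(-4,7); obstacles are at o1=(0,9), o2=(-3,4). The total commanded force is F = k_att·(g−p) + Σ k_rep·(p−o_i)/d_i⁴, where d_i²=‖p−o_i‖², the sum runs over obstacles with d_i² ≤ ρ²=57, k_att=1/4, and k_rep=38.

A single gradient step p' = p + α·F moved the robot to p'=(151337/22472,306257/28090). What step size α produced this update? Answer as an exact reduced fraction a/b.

α = 1/10

F_att = 1/4·(g−p) = 1/4·(-11,-4) = (-2.7500,-1.0000)
o1: d²=53 ≤ ρ²=57; F_rep = 38·(7,2)/53² = (0.0947,0.0271)
o2: d²=149 > ρ²=57 → inactive
F = F_att + ΣF_rep = (-2.6553,-0.9729)
Δp = p'−p = (-0.2655,-0.0973); α = Δx/Fx = (-5967/22472) / (-29835/11236) = 1/10
check: Δy/Fy = (-2733/28090) / (-2733/2809) = 1/10 ✓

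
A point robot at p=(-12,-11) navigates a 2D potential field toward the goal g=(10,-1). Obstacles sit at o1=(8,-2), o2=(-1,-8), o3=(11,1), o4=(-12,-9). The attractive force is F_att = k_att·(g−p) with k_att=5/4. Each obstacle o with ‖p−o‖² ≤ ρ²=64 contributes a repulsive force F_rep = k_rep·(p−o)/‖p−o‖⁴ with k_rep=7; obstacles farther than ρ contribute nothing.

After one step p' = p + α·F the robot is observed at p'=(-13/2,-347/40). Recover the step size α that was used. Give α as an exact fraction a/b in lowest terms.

α = 1/5

F_att = 5/4·(g−p) = 5/4·(22,10) = (27.5000,12.5000)
o1: d²=481 > ρ²=64 → inactive
o2: d²=130 > ρ²=64 → inactive
o3: d²=673 > ρ²=64 → inactive
o4: d²=4 ≤ ρ²=64; F_rep = 7·(0,-2)/4² = (0.0000,-0.8750)
F = F_att + ΣF_rep = (27.5000,11.6250)
Δp = p'−p = (5.5000,2.3250); α = Δx/Fx = (11/2) / (55/2) = 1/5
check: Δy/Fy = (93/40) / (93/8) = 1/5 ✓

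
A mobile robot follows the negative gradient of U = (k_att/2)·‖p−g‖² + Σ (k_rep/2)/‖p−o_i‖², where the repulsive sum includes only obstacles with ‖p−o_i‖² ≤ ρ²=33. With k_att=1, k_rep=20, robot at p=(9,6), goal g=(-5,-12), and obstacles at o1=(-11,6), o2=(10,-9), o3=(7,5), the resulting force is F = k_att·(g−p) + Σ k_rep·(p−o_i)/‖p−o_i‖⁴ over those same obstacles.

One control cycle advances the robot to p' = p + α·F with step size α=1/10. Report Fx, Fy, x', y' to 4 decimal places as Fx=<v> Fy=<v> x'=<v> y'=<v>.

Fx=-12.4000 Fy=-17.2000 x'=7.7600 y'=4.2800

F_att = 1·(g−p) = 1·(-14,-18) = (-14.0000,-18.0000)
o1: d²=400 > ρ²=33 → inactive
o2: d²=226 > ρ²=33 → inactive
o3: d²=5 ≤ ρ²=33; F_rep = 20·(2,1)/5² = (1.6000,0.8000)
F = F_att + ΣF_rep = (-12.4000,-17.2000)
p' = p + 1/10·F = (7.7600,4.2800)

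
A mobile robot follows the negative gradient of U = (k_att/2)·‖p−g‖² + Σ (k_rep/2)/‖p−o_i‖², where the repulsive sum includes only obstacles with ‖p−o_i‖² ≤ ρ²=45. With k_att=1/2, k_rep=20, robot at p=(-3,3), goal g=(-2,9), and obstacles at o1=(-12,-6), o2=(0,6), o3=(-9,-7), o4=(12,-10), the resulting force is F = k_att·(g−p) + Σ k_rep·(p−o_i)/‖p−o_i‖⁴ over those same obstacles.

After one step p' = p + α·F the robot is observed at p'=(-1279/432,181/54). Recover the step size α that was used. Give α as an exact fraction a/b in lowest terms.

F_att = 1/2·(g−p) = 1/2·(1,6) = (0.5000,3.0000)
o1: d²=162 > ρ²=45 → inactive
o2: d²=18 ≤ ρ²=45; F_rep = 20·(-3,-3)/18² = (-0.1852,-0.1852)
o3: d²=136 > ρ²=45 → inactive
o4: d²=394 > ρ²=45 → inactive
F = F_att + ΣF_rep = (0.3148,2.8148)
Δp = p'−p = (0.0394,0.3519); α = Δx/Fx = (17/432) / (17/54) = 1/8
check: Δy/Fy = (19/54) / (76/27) = 1/8 ✓

α = 1/8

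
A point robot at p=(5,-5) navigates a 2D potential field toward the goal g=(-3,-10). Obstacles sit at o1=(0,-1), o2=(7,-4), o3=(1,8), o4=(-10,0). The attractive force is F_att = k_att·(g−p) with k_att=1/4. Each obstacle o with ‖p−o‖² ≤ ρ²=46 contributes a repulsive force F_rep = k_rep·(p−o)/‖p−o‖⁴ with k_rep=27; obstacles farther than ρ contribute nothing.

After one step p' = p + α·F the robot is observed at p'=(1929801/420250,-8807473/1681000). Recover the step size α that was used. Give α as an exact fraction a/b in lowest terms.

α = 1/10

F_att = 1/4·(g−p) = 1/4·(-8,-5) = (-2.0000,-1.2500)
o1: d²=41 ≤ ρ²=46; F_rep = 27·(5,-4)/41² = (0.0803,-0.0642)
o2: d²=5 ≤ ρ²=46; F_rep = 27·(-2,-1)/5² = (-2.1600,-1.0800)
o3: d²=185 > ρ²=46 → inactive
o4: d²=250 > ρ²=46 → inactive
F = F_att + ΣF_rep = (-4.0797,-2.3942)
Δp = p'−p = (-0.4080,-0.2394); α = Δx/Fx = (-171449/420250) / (-171449/42025) = 1/10
check: Δy/Fy = (-402473/1681000) / (-402473/168100) = 1/10 ✓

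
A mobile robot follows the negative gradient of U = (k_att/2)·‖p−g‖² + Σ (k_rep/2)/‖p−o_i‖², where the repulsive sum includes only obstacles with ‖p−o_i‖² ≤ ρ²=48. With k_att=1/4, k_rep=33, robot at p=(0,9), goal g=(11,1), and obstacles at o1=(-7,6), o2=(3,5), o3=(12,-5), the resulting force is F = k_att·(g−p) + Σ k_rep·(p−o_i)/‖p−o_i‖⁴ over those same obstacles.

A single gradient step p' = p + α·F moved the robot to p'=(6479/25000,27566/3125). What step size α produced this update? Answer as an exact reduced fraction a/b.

α = 1/10

F_att = 1/4·(g−p) = 1/4·(11,-8) = (2.7500,-2.0000)
o1: d²=58 > ρ²=48 → inactive
o2: d²=25 ≤ ρ²=48; F_rep = 33·(-3,4)/25² = (-0.1584,0.2112)
o3: d²=340 > ρ²=48 → inactive
F = F_att + ΣF_rep = (2.5916,-1.7888)
Δp = p'−p = (0.2592,-0.1789); α = Δx/Fx = (6479/25000) / (6479/2500) = 1/10
check: Δy/Fy = (-559/3125) / (-1118/625) = 1/10 ✓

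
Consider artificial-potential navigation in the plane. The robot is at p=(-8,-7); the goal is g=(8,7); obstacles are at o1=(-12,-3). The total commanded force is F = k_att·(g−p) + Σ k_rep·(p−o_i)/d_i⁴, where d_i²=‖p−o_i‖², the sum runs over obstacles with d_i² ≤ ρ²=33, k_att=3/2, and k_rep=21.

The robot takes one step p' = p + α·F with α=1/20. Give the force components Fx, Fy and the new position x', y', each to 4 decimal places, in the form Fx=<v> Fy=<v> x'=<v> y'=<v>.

Fx=24.0820 Fy=20.9180 x'=-6.7959 y'=-5.9541

F_att = 3/2·(g−p) = 3/2·(16,14) = (24.0000,21.0000)
o1: d²=32 ≤ ρ²=33; F_rep = 21·(4,-4)/32² = (0.0820,-0.0820)
F = F_att + ΣF_rep = (24.0820,20.9180)
p' = p + 1/20·F = (-6.7959,-5.9541)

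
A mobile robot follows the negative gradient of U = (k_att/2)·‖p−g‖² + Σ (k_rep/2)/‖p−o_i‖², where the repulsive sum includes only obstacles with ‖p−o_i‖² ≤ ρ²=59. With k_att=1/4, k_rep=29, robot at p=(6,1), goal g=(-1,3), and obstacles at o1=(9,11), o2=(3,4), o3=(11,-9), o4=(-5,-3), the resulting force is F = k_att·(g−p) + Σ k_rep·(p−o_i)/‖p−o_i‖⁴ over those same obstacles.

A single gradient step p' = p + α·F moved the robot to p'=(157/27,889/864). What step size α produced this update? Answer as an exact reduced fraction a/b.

F_att = 1/4·(g−p) = 1/4·(-7,2) = (-1.7500,0.5000)
o1: d²=109 > ρ²=59 → inactive
o2: d²=18 ≤ ρ²=59; F_rep = 29·(3,-3)/18² = (0.2685,-0.2685)
o3: d²=125 > ρ²=59 → inactive
o4: d²=137 > ρ²=59 → inactive
F = F_att + ΣF_rep = (-1.4815,0.2315)
Δp = p'−p = (-0.1852,0.0289); α = Δx/Fx = (-5/27) / (-40/27) = 1/8
check: Δy/Fy = (25/864) / (25/108) = 1/8 ✓

α = 1/8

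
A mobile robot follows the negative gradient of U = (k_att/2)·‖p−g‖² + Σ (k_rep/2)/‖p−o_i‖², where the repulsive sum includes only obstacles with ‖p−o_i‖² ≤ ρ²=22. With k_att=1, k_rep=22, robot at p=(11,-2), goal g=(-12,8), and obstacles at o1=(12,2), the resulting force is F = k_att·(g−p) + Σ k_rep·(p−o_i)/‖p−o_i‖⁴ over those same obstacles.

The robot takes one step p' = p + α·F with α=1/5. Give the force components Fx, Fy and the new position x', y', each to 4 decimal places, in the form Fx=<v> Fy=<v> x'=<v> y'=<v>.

F_att = 1·(g−p) = 1·(-23,10) = (-23.0000,10.0000)
o1: d²=17 ≤ ρ²=22; F_rep = 22·(-1,-4)/17² = (-0.0761,-0.3045)
F = F_att + ΣF_rep = (-23.0761,9.6955)
p' = p + 1/5·F = (6.3848,-0.0609)

Fx=-23.0761 Fy=9.6955 x'=6.3848 y'=-0.0609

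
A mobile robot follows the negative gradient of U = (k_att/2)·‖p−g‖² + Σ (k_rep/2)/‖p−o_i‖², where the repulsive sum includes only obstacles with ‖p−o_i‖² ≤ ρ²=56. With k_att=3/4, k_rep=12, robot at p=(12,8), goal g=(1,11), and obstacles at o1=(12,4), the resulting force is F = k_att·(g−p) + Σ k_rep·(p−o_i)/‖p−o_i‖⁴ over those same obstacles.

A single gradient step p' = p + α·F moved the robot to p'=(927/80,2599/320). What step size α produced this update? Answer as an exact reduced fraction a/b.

F_att = 3/4·(g−p) = 3/4·(-11,3) = (-8.2500,2.2500)
o1: d²=16 ≤ ρ²=56; F_rep = 12·(0,4)/16² = (0.0000,0.1875)
F = F_att + ΣF_rep = (-8.2500,2.4375)
Δp = p'−p = (-0.4125,0.1219); α = Δx/Fx = (-33/80) / (-33/4) = 1/20
check: Δy/Fy = (39/320) / (39/16) = 1/20 ✓

α = 1/20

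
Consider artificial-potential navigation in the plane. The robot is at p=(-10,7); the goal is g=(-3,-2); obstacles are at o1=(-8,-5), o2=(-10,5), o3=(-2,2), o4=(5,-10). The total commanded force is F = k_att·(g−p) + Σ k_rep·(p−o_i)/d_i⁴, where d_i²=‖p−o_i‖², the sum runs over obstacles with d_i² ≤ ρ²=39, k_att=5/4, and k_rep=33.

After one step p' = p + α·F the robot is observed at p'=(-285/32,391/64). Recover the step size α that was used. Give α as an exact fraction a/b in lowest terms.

F_att = 5/4·(g−p) = 5/4·(7,-9) = (8.7500,-11.2500)
o1: d²=148 > ρ²=39 → inactive
o2: d²=4 ≤ ρ²=39; F_rep = 33·(0,2)/4² = (0.0000,4.1250)
o3: d²=89 > ρ²=39 → inactive
o4: d²=514 > ρ²=39 → inactive
F = F_att + ΣF_rep = (8.7500,-7.1250)
Δp = p'−p = (1.0938,-0.8906); α = Δx/Fx = (35/32) / (35/4) = 1/8
check: Δy/Fy = (-57/64) / (-57/8) = 1/8 ✓

α = 1/8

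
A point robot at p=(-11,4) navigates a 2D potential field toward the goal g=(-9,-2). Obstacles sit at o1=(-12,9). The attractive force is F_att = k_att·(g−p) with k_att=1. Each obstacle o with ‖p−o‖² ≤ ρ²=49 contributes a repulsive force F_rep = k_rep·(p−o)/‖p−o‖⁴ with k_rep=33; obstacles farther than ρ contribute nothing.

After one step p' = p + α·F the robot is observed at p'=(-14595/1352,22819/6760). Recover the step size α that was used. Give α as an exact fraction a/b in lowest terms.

α = 1/10

F_att = 1·(g−p) = 1·(2,-6) = (2.0000,-6.0000)
o1: d²=26 ≤ ρ²=49; F_rep = 33·(1,-5)/26² = (0.0488,-0.2441)
F = F_att + ΣF_rep = (2.0488,-6.2441)
Δp = p'−p = (0.2049,-0.6244); α = Δx/Fx = (277/1352) / (1385/676) = 1/10
check: Δy/Fy = (-4221/6760) / (-4221/676) = 1/10 ✓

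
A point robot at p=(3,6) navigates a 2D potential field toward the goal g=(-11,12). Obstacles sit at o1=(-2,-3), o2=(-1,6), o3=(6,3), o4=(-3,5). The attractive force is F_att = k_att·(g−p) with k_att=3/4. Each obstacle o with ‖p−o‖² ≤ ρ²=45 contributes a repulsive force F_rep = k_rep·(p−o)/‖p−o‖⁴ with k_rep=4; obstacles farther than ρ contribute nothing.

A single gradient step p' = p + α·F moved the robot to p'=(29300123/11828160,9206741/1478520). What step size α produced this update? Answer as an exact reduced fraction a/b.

F_att = 3/4·(g−p) = 3/4·(-14,6) = (-10.5000,4.5000)
o1: d²=106 > ρ²=45 → inactive
o2: d²=16 ≤ ρ²=45; F_rep = 4·(4,0)/16² = (0.0625,0.0000)
o3: d²=18 ≤ ρ²=45; F_rep = 4·(-3,3)/18² = (-0.0370,0.0370)
o4: d²=37 ≤ ρ²=45; F_rep = 4·(6,1)/37² = (0.0175,0.0029)
F = F_att + ΣF_rep = (-10.4570,4.5400)
Δp = p'−p = (-0.5229,0.2270); α = Δx/Fx = (-6184357/11828160) / (-6184357/591408) = 1/20
check: Δy/Fy = (335621/1478520) / (335621/73926) = 1/20 ✓

α = 1/20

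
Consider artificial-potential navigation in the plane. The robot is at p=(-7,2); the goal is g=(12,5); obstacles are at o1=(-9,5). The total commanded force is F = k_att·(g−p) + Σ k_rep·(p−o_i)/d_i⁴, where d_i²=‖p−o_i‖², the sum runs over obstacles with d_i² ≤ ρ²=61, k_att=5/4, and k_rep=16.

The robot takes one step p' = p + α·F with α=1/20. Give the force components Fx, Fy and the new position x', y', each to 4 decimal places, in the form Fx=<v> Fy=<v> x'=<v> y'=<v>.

F_att = 5/4·(g−p) = 5/4·(19,3) = (23.7500,3.7500)
o1: d²=13 ≤ ρ²=61; F_rep = 16·(2,-3)/13² = (0.1893,-0.2840)
F = F_att + ΣF_rep = (23.9393,3.4660)
p' = p + 1/20·F = (-5.8030,2.1733)

Fx=23.9393 Fy=3.4660 x'=-5.8030 y'=2.1733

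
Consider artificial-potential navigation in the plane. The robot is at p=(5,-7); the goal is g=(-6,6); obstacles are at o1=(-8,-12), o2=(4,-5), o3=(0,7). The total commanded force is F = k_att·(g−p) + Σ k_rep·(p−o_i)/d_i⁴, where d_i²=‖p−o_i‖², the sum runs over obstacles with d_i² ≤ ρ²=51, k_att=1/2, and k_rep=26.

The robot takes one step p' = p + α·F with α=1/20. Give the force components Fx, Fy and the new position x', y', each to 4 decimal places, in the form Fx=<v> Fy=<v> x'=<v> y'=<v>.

F_att = 1/2·(g−p) = 1/2·(-11,13) = (-5.5000,6.5000)
o1: d²=194 > ρ²=51 → inactive
o2: d²=5 ≤ ρ²=51; F_rep = 26·(1,-2)/5² = (1.0400,-2.0800)
o3: d²=221 > ρ²=51 → inactive
F = F_att + ΣF_rep = (-4.4600,4.4200)
p' = p + 1/20·F = (4.7770,-6.7790)

Fx=-4.4600 Fy=4.4200 x'=4.7770 y'=-6.7790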